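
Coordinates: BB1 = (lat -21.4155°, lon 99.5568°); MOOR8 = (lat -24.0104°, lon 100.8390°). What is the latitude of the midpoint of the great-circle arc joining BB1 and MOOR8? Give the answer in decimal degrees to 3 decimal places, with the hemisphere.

22.714°S

Bx = cos φ₂ cos Δλ = 0.913243,  By = cos φ₂ sin Δλ = 0.020441
φₘ = atan2(sin φ₁ + sin φ₂, √((cos φ₁ + Bx)² + By²)) = -22.71423°
λₘ = λ₁ + atan2(By, cos φ₁ + Bx) = 100.19182°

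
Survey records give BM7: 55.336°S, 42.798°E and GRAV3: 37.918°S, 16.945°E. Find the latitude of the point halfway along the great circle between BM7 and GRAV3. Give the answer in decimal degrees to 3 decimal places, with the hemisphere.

Bx = cos φ₂ cos Δλ = 0.709936,  By = cos φ₂ sin Δλ = -0.344007
φₘ = atan2(sin φ₁ + sin φ₂, √((cos φ₁ + Bx)² + By²)) = -47.34080°
λₘ = λ₁ + atan2(By, cos φ₁ + Bx) = 27.74030°

47.341°S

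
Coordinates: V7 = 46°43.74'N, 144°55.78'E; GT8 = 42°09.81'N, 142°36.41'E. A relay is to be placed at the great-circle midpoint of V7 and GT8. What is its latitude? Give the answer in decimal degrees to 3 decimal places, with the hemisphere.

44.452°N

V7: φ = +46.72900°, λ = +144.92967°
GT8: φ = +42.16350°, λ = +142.60683°
Bx = cos φ₂ cos Δλ = 0.740623,  By = cos φ₂ sin Δλ = -0.030042
φₘ = atan2(sin φ₁ + sin φ₂, √((cos φ₁ + Bx)² + By²)) = 44.45213°
λₘ = λ₁ + atan2(By, cos φ₁ + Bx) = 143.72283°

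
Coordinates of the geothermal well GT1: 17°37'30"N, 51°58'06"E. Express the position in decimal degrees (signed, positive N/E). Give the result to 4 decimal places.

+17.6250°, +51.9683°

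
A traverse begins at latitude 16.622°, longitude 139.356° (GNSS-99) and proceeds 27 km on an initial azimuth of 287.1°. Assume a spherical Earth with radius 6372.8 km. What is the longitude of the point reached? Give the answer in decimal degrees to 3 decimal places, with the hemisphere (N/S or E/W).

139.114°E

δ = d/R = 27/6372.8 = 0.004237 rad
φ₂ = arcsin(sin φ₁ cos δ + cos φ₁ sin δ cos θ)
   = arcsin(0.28606·0.99999 + 0.95821·0.00424·0.29404) = 16.69324°
λ₂ = λ₁ + atan2(sin θ sin δ cos φ₁, cos δ − sin φ₁ sin φ₂) = 139.11377°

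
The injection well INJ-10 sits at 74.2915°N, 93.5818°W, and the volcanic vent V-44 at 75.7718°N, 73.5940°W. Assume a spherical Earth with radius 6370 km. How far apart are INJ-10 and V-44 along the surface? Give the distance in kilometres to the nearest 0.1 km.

593.8 km

Δφ = 1.4803°,  Δλ = 19.9878°
a = sin²(Δφ/2) + cos φ₁ cos φ₂ sin²(Δλ/2) = 0.002171
c = 2·arcsin(√a) = 0.093222 rad = 5.3412°
d = R·c = 6370 × 0.093222 = 593.8 km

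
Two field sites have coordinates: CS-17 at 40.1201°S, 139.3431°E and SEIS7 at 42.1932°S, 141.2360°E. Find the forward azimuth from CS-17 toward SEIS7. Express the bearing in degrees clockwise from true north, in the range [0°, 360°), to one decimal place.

Δλ = 1.8929°
y = sin Δλ · cos φ₂ = 0.024472
x = cos φ₁ sin φ₂ − sin φ₁ cos φ₂ cos Δλ = -0.036435
θ = atan2(y, x) = 146.1119° → 146.1119° (mod 360°)

146.1°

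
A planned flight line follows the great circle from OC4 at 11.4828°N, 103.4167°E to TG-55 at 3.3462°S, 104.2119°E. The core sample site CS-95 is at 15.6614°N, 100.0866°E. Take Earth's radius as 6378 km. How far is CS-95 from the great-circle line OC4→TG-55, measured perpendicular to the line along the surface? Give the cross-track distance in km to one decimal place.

331.1 km

δ₁₃ = central angle OC4→CS-95 = 0.092245 rad  (haversine)
θ₁₃ = bearing OC4→CS-95 = 322.613°,  θ₁₂ = bearing OC4→TG-55 = 176.901°
dₓₜ = R·arcsin(sin δ₁₃ · sin(θ₁₃ − θ₁₂)) = 6378·arcsin(0.09211·sin(145.711°)) = 331.126 km
|dₓₜ| = 331.126 km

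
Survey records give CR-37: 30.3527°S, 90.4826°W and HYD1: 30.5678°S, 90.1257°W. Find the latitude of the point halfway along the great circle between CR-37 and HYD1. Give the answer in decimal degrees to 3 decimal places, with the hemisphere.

Bx = cos φ₂ cos Δλ = 0.861011,  By = cos φ₂ sin Δλ = 0.005363
φₘ = atan2(sin φ₁ + sin φ₂, √((cos φ₁ + Bx)² + By²)) = -30.46037°
λₘ = λ₁ + atan2(By, cos φ₁ + Bx) = -90.30435°

30.460°S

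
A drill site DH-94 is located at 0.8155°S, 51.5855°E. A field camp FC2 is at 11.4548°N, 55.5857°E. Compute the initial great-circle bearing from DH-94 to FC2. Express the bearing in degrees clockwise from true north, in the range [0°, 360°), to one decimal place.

Δλ = 4.0002°
y = sin Δλ · cos φ₂ = 0.068370
x = cos φ₁ sin φ₂ − sin φ₁ cos φ₂ cos Δλ = 0.212490
θ = atan2(y, x) = 17.8360° → 17.8360° (mod 360°)

17.8°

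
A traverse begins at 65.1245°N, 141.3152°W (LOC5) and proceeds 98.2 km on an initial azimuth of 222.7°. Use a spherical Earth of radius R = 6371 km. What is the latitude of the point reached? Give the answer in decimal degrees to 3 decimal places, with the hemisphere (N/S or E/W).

64.469°N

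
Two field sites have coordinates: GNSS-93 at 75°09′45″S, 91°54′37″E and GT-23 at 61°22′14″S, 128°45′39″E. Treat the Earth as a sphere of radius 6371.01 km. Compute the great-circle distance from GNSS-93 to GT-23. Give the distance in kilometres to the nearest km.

GNSS-93: φ = -75.16250°, λ = +91.91028°
GT-23: φ = -61.37056°, λ = +128.76083°
Δφ = 13.7919°,  Δλ = 36.8506°
a = sin²(Δφ/2) + cos φ₁ cos φ₂ sin²(Δλ/2) = 0.026673
c = 2·arcsin(√a) = 0.328110 rad = 18.7993°
d = R·c = 6371.01 × 0.328110 = 2090.4 km

2090 km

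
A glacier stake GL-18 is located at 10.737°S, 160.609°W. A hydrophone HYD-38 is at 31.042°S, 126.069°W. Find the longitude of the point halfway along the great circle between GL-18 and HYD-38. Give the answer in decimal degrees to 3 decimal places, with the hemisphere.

144.556°W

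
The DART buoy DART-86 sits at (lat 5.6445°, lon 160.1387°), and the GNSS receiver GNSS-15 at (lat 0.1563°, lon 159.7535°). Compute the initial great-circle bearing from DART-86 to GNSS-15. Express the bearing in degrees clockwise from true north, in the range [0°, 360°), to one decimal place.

Δλ = -0.3852°
y = sin Δλ · cos φ₂ = -0.006723
x = cos φ₁ sin φ₂ − sin φ₁ cos φ₂ cos Δλ = -0.095639
θ = atan2(y, x) = -175.9790° → 184.0210° (mod 360°)

184.0°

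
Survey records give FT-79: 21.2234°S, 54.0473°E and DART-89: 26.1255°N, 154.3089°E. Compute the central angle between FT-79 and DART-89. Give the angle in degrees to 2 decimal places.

107.97°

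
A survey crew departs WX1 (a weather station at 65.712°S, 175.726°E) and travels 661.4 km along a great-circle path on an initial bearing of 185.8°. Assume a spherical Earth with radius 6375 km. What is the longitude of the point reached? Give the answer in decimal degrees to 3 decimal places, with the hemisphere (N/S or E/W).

173.824°E

δ = d/R = 661.4/6375 = 0.103749 rad
φ₂ = arcsin(sin φ₁ cos δ + cos φ₁ sin δ cos θ)
   = arcsin(-0.91149·0.99462 + 0.41132·0.10356·-0.99488) = -71.61672°
λ₂ = λ₁ + atan2(sin θ sin δ cos φ₁, cos δ − sin φ₁ sin φ₂) = 173.82428°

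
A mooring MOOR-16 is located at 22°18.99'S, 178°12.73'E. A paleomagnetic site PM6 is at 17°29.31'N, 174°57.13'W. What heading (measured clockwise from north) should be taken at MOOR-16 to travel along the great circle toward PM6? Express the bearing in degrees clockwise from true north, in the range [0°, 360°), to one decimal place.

MOOR-16: φ = -22.31650°, λ = +178.21217°
PM6: φ = +17.48850°, λ = -174.95217°
Δλ = 6.8357°
y = sin Δλ · cos φ₂ = 0.113521
x = cos φ₁ sin φ₂ − sin φ₁ cos φ₂ cos Δλ = 0.637602
θ = atan2(y, x) = 10.0953° → 10.0953° (mod 360°)

10.1°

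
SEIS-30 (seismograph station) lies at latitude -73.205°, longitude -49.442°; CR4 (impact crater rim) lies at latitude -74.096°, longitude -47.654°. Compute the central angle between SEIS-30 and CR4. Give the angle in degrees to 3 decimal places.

Δφ = -0.8910°,  Δλ = 1.7880°
a = sin²(Δφ/2) + cos φ₁ cos φ₂ sin²(Δλ/2) = 0.000080
c = 2·arcsin(√a) = 0.017859 rad = 1.0232°

1.023°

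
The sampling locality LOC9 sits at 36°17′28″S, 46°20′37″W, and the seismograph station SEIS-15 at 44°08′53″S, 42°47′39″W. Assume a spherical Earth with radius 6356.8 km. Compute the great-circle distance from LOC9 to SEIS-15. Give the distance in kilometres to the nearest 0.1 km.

921.9 km

LOC9: φ = -36.29111°, λ = -46.34361°
SEIS-15: φ = -44.14806°, λ = -42.79417°
Δφ = -7.8569°,  Δλ = 3.5494°
a = sin²(Δφ/2) + cos φ₁ cos φ₂ sin²(Δλ/2) = 0.005248
c = 2·arcsin(√a) = 0.145020 rad = 8.3090°
d = R·c = 6356.8 × 0.145020 = 921.9 km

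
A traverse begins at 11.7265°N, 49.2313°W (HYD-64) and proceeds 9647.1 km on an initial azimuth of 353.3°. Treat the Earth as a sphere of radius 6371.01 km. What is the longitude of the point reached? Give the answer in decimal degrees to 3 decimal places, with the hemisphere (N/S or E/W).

δ = d/R = 9647.1/6371.01 = 1.514218 rad
φ₂ = arcsin(sin φ₁ cos δ + cos φ₁ sin δ cos θ)
   = arcsin(0.20324·0.05655 + 0.97913·0.99840·0.99317) = 79.22805°
λ₂ = λ₁ + atan2(sin θ sin δ cos φ₁, cos δ − sin φ₁ sin φ₂) = 169.32193°

169.322°E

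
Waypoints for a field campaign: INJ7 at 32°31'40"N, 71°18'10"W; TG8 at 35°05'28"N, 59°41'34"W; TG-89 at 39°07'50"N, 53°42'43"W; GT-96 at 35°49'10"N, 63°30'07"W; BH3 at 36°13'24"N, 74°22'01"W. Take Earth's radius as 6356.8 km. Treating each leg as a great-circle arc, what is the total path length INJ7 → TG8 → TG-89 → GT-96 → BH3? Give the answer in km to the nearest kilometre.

3712 km

INJ7: φ = +32.52778°, λ = -71.30278°
TG8: φ = +35.09111°, λ = -59.69278°
TG-89: φ = +39.13056°, λ = -53.71194°
GT-96: φ = +35.81944°, λ = -63.50194°
BH3: φ = +36.22333°, λ = -74.36694°
INJ7→TG8: c = 0.174090 rad, d = 1106.66 km
TG8→TG-89: c = 0.109041 rad, d = 693.15 km
TG-89→GT-96: c = 0.147300 rad, d = 936.36 km
GT-96→BH3: c = 0.153454 rad, d = 975.48 km
Total = 1106.66 + 693.15 + 936.36 + 975.48 = 3711.64 km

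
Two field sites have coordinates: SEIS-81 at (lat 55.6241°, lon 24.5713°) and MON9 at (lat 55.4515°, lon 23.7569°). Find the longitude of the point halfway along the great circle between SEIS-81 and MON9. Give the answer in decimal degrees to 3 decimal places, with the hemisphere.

Bx = cos φ₂ cos Δλ = 0.567046,  By = cos φ₂ sin Δλ = -0.008061
φₘ = atan2(sin φ₁ + sin φ₂, √((cos φ₁ + Bx)² + By²)) = 55.53848°
λₘ = λ₁ + atan2(By, cos φ₁ + Bx) = 24.16321°

24.163°E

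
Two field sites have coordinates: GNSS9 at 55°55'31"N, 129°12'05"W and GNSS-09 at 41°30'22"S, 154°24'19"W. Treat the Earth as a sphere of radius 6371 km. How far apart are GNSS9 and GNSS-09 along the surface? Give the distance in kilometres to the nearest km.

11091 km

GNSS9: φ = +55.92528°, λ = -129.20139°
GNSS-09: φ = -41.50611°, λ = -154.40528°
Δφ = -97.4314°,  Δλ = -25.2039°
a = sin²(Δφ/2) + cos φ₁ cos φ₂ sin²(Δλ/2) = 0.584642
c = 2·arcsin(√a) = 1.740899 rad = 99.7462°
d = R·c = 6371 × 1.740899 = 11091.3 km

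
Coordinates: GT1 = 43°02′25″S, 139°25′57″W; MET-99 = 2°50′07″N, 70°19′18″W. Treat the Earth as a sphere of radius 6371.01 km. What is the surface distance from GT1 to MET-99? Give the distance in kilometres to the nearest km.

8552 km

GT1: φ = -43.04028°, λ = -139.43250°
MET-99: φ = +2.83528°, λ = -70.32167°
Δφ = 45.8756°,  Δλ = 69.1108°
a = sin²(Δφ/2) + cos φ₁ cos φ₂ sin²(Δλ/2) = 0.386739
c = 2·arcsin(√a) = 1.342291 rad = 76.9076°
d = R·c = 6371.01 × 1.342291 = 8551.7 km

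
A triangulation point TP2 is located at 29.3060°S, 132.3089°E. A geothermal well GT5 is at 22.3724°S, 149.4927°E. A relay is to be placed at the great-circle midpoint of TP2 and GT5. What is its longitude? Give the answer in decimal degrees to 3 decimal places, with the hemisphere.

Bx = cos φ₂ cos Δλ = 0.883451,  By = cos φ₂ sin Δλ = 0.273200
φₘ = atan2(sin φ₁ + sin φ₂, √((cos φ₁ + Bx)² + By²)) = -26.09352°
λₘ = λ₁ + atan2(By, cos φ₁ + Bx) = 141.15477°

141.155°E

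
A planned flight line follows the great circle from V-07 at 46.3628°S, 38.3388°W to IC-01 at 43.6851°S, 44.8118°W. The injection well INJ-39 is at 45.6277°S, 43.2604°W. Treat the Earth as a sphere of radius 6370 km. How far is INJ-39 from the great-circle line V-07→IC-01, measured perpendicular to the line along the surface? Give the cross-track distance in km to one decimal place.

117.9 km

δ₁₃ = central angle V-07→INJ-39 = 0.061028 rad  (haversine)
θ₁₃ = bearing V-07→INJ-39 = 280.356°,  θ₁₂ = bearing V-07→IC-01 = 298.019°
dₓₜ = R·arcsin(sin δ₁₃ · sin(θ₁₃ − θ₁₂)) = 6370·arcsin(0.06099·sin(-17.663°)) = -117.886 km
|dₓₜ| = 117.886 km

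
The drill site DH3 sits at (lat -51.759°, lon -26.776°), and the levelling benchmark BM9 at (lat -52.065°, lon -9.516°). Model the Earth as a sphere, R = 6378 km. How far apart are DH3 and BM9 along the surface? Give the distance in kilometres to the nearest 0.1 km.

1182.9 km

Δφ = -0.3060°,  Δλ = 17.2600°
a = sin²(Δφ/2) + cos φ₁ cos φ₂ sin²(Δλ/2) = 0.008575
c = 2·arcsin(√a) = 0.185468 rad = 10.6265°
d = R·c = 6378 × 0.185468 = 1182.9 km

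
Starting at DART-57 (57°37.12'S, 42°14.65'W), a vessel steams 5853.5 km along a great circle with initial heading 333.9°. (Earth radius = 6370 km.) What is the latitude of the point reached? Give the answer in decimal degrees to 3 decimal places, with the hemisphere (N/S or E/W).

7.471°S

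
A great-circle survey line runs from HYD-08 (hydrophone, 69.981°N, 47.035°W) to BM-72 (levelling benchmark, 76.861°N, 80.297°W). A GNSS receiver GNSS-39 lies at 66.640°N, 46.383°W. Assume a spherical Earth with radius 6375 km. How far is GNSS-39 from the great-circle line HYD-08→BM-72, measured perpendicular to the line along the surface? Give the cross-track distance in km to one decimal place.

210.6 km

δ₁₃ = central angle HYD-08→GNSS-39 = 0.058462 rad  (haversine)
θ₁₃ = bearing HYD-08→GNSS-39 = 175.571°,  θ₁₂ = bearing HYD-08→BM-72 = 321.149°
dₓₜ = R·arcsin(sin δ₁₃ · sin(θ₁₃ − θ₁₂)) = 6375·arcsin(0.05843·sin(-145.578°)) = -210.599 km
|dₓₜ| = 210.599 km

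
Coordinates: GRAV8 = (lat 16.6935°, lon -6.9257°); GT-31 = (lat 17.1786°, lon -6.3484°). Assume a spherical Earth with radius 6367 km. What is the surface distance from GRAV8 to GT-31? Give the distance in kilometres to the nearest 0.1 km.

81.7 km

Δφ = 0.4851°,  Δλ = 0.5773°
a = sin²(Δφ/2) + cos φ₁ cos φ₂ sin²(Δλ/2) = 0.000041
c = 2·arcsin(√a) = 0.012829 rad = 0.7351°
d = R·c = 6367 × 0.012829 = 81.7 km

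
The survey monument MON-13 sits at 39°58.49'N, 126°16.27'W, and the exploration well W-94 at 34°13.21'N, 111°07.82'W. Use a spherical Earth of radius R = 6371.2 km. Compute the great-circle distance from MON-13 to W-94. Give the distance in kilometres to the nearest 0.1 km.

MON-13: φ = +39.97483°, λ = -126.27117°
W-94: φ = +34.22017°, λ = -111.13033°
Δφ = -5.7547°,  Δλ = 15.1408°
a = sin²(Δφ/2) + cos φ₁ cos φ₂ sin²(Δλ/2) = 0.013518
c = 2·arcsin(√a) = 0.233062 rad = 13.3534°
d = R·c = 6371.2 × 0.233062 = 1484.9 km

1484.9 km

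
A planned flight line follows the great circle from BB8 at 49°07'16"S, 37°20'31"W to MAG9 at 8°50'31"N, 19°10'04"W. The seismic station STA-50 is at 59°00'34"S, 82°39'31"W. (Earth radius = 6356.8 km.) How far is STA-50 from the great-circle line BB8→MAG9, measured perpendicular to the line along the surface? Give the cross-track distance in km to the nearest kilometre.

1541 km

BB8: φ = -49.12111°, λ = -37.34194°
MAG9: φ = +8.84194°, λ = -19.16778°
STA-50: φ = -59.00944°, λ = -82.65861°
δ₁₃ = central angle BB8→STA-50 = 0.484035 rad  (haversine)
θ₁₃ = bearing BB8→STA-50 = 231.878°,  θ₁₂ = bearing BB8→MAG9 = 20.821°
dₓₜ = R·arcsin(sin δ₁₃ · sin(θ₁₃ − θ₁₂)) = 6356.8·arcsin(0.46535·sin(211.057°)) = -1541.132 km
|dₓₜ| = 1541.132 km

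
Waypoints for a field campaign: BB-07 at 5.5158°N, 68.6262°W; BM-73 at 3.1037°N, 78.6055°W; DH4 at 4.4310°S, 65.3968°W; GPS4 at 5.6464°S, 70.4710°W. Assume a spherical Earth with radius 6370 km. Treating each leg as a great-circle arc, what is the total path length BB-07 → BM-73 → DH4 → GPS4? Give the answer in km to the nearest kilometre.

BB-07→BM-73: c = 0.178695 rad, d = 1138.29 km
BM-73→DH4: c = 0.265248 rad, d = 1689.63 km
DH4→GPS4: c = 0.090732 rad, d = 577.96 km
Total = 1138.29 + 1689.63 + 577.96 = 3405.88 km

3406 km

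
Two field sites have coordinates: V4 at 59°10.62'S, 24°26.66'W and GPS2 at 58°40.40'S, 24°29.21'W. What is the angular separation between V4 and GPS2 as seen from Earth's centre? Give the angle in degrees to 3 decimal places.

0.504°

V4: φ = -59.17700°, λ = -24.44433°
GPS2: φ = -58.67333°, λ = -24.48683°
Δφ = 0.5037°,  Δλ = -0.0425°
a = sin²(Δφ/2) + cos φ₁ cos φ₂ sin²(Δλ/2) = 0.000019
c = 2·arcsin(√a) = 0.008799 rad = 0.5041°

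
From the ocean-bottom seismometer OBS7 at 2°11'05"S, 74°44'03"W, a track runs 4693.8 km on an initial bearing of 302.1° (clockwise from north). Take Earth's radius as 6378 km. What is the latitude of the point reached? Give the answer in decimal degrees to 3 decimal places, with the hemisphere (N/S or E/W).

19.160°N

OBS7: φ = -2.18472°, λ = -74.73417°
δ = d/R = 4693.8/6378 = 0.735936 rad
φ₂ = arcsin(sin φ₁ cos δ + cos φ₁ sin δ cos θ)
   = arcsin(-0.03812·0.74120 + 0.99927·0.67128·0.53140) = 19.15974°
λ₂ = λ₁ + atan2(sin θ sin δ cos φ₁, cos δ − sin φ₁ sin φ₂) = -111.74770°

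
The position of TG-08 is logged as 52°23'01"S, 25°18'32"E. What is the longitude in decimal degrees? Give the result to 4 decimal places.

25.3089°E

25° + 18′/60 + 32″/3600 = 25 + 0.30000 + 0.00889 = 25.3089°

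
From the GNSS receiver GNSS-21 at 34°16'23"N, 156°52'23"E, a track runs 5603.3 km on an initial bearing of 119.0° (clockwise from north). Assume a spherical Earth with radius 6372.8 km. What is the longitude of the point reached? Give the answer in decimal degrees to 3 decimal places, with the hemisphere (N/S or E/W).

GNSS-21: φ = +34.27306°, λ = +156.87306°
δ = d/R = 5603.3/6372.8 = 0.879252 rad
φ₂ = arcsin(sin φ₁ cos δ + cos φ₁ sin δ cos θ)
   = arcsin(0.56314·0.63773 + 0.82636·0.77026·-0.48481) = 2.89689°
λ₂ = λ₁ + atan2(sin θ sin δ cos φ₁, cos δ − sin φ₁ sin φ₂) = -160.70783°

160.708°W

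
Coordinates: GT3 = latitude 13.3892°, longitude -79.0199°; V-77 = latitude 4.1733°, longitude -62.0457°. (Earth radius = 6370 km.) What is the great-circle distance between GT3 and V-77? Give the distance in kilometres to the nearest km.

2126 km

Δφ = -9.2159°,  Δλ = 16.9742°
a = sin²(Δφ/2) + cos φ₁ cos φ₂ sin²(Δλ/2) = 0.027588
c = 2·arcsin(√a) = 0.333738 rad = 19.1218°
d = R·c = 6370 × 0.333738 = 2125.9 km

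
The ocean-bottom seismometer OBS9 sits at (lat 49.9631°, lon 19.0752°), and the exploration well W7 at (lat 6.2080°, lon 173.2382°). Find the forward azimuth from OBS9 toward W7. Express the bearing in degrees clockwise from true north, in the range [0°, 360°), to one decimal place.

29.9°

Δλ = 154.1630°
y = sin Δλ · cos φ₂ = 0.433257
x = cos φ₁ sin φ₂ − sin φ₁ cos φ₂ cos Δλ = 0.754618
θ = atan2(y, x) = 29.8619° → 29.8619° (mod 360°)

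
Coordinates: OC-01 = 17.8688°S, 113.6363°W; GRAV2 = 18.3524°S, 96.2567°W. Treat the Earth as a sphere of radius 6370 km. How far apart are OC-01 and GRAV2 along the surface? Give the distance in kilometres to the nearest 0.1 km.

Δφ = -0.4836°,  Δλ = 17.3796°
a = sin²(Δφ/2) + cos φ₁ cos φ₂ sin²(Δλ/2) = 0.020638
c = 2·arcsin(√a) = 0.288318 rad = 16.5194°
d = R·c = 6370 × 0.288318 = 1836.6 km

1836.6 km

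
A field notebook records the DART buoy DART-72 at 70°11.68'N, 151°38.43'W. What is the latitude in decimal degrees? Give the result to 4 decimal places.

70.1947°N

70° + 11.68′/60 = 70 + 0.19467 = 70.1947°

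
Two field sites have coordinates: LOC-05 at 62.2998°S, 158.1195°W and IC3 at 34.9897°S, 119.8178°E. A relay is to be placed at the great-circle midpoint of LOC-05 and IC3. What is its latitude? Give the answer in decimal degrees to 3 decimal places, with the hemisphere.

55.671°S

Bx = cos φ₂ cos Δλ = 0.113130,  By = cos φ₂ sin Δλ = -0.811406
φₘ = atan2(sin φ₁ + sin φ₂, √((cos φ₁ + Bx)² + By²)) = -55.67131°
λₘ = λ₁ + atan2(By, cos φ₁ + Bx) = 147.34327°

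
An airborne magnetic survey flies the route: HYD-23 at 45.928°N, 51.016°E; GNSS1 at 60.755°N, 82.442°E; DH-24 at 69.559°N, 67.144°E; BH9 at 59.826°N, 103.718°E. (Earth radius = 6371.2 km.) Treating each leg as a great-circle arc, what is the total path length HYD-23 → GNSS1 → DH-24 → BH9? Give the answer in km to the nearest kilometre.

5823 km

HYD-23→GNSS1: c = 0.410661 rad, d = 2616.40 km
GNSS1→DH-24: c = 0.189109 rad, d = 1204.85 km
DH-24→BH9: c = 0.314211 rad, d = 2001.90 km
Total = 2616.40 + 1204.85 + 2001.90 = 5823.16 km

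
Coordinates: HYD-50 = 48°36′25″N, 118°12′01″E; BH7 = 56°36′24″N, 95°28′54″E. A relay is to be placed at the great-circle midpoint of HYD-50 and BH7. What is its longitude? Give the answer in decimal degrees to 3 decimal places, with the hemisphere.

107.894°E

HYD-50: φ = +48.60694°, λ = +118.20028°
BH7: φ = +56.60667°, λ = +95.48167°
Bx = cos φ₂ cos Δλ = 0.507681,  By = cos φ₂ sin Δλ = -0.212561
φₘ = atan2(sin φ₁ + sin φ₂, √((cos φ₁ + Bx)² + By²)) = 53.14759°
λₘ = λ₁ + atan2(By, cos φ₁ + Bx) = 107.89383°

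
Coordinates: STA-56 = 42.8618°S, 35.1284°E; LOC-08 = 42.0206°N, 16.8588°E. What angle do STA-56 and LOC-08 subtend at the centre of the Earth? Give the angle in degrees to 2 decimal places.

86.46°

Δφ = 84.8824°,  Δλ = -18.2696°
a = sin²(Δφ/2) + cos φ₁ cos φ₂ sin²(Δλ/2) = 0.469125
c = 2·arcsin(√a) = 1.509006 rad = 86.4597°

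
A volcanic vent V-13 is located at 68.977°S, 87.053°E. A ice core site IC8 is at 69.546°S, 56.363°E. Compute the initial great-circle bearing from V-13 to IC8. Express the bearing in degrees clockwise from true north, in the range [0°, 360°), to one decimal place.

Δλ = -30.6900°
y = sin Δλ · cos φ₂ = -0.178359
x = cos φ₁ sin φ₂ − sin φ₁ cos φ₂ cos Δλ = -0.055617
θ = atan2(y, x) = -107.3188° → 252.6812° (mod 360°)

252.7°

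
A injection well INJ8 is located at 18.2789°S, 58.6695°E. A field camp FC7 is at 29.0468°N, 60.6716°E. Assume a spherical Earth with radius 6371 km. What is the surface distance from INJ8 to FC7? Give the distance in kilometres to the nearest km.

5267 km

Δφ = 47.3257°,  Δλ = 2.0021°
a = sin²(Δφ/2) + cos φ₁ cos φ₂ sin²(Δλ/2) = 0.161338
c = 2·arcsin(√a) = 0.826678 rad = 47.3652°
d = R·c = 6371 × 0.826678 = 5266.8 km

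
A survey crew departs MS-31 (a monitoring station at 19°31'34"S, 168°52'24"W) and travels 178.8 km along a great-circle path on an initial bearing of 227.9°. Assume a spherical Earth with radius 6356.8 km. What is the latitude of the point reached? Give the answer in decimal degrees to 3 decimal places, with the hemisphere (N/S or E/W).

20.602°S

MS-31: φ = -19.52611°, λ = -168.87333°
δ = d/R = 178.8/6356.8 = 0.028127 rad
φ₂ = arcsin(sin φ₁ cos δ + cos φ₁ sin δ cos θ)
   = arcsin(-0.33424·0.99960 + 0.94249·0.02812·-0.67043) = -20.60202°
λ₂ = λ₁ + atan2(sin θ sin δ cos φ₁, cos δ − sin φ₁ sin φ₂) = -170.15072°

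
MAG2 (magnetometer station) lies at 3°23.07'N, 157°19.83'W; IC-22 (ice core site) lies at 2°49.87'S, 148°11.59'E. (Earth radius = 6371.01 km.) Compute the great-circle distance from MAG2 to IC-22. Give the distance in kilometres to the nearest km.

MAG2: φ = +3.38450°, λ = -157.33050°
IC-22: φ = -2.83117°, λ = +148.19317°
Δφ = -6.2157°,  Δλ = -54.4763°
a = sin²(Δφ/2) + cos φ₁ cos φ₂ sin²(Δλ/2) = 0.211799
c = 2·arcsin(√a) = 0.956478 rad = 54.8021°
d = R·c = 6371.01 × 0.956478 = 6093.7 km

6094 km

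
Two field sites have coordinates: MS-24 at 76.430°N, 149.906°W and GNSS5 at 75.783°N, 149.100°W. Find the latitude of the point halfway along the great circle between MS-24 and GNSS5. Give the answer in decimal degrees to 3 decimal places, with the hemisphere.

Bx = cos φ₂ cos Δλ = 0.245571,  By = cos φ₂ sin Δλ = 0.003455
φₘ = atan2(sin φ₁ + sin φ₂, √((cos φ₁ + Bx)² + By²)) = 76.10683°
λₘ = λ₁ + atan2(By, cos φ₁ + Bx) = -149.49380°

76.107°N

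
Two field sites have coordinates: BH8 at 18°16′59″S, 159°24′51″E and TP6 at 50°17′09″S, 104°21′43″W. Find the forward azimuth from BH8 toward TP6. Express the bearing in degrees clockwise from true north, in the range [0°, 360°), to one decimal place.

139.8°

BH8: φ = -18.28306°, λ = +159.41417°
TP6: φ = -50.28583°, λ = -104.36194°
Δλ = 96.2239°
y = sin Δλ · cos φ₂ = 0.635192
x = cos φ₁ sin φ₂ − sin φ₁ cos φ₂ cos Δλ = -0.752140
θ = atan2(y, x) = 139.8185° → 139.8185° (mod 360°)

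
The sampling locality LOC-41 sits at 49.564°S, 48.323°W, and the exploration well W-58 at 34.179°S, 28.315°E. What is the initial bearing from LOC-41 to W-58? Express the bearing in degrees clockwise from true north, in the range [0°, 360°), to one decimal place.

Δλ = 76.6380°
y = sin Δλ · cos φ₂ = 0.804891
x = cos φ₁ sin φ₂ − sin φ₁ cos φ₂ cos Δλ = -0.218850
θ = atan2(y, x) = 105.2110° → 105.2110° (mod 360°)

105.2°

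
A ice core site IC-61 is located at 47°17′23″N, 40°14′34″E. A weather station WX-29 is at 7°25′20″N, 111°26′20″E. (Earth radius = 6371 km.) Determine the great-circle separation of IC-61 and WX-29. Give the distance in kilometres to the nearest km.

IC-61: φ = +47.28972°, λ = +40.24278°
WX-29: φ = +7.42222°, λ = +111.43889°
Δφ = -39.8675°,  Δλ = 71.1961°
a = sin²(Δφ/2) + cos φ₁ cos φ₂ sin²(Δλ/2) = 0.344139
c = 2·arcsin(√a) = 1.253791 rad = 71.8369°
d = R·c = 6371 × 1.253791 = 7987.9 km

7988 km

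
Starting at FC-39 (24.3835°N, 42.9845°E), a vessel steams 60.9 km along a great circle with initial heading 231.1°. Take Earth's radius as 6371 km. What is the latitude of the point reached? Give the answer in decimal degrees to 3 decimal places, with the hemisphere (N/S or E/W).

24.039°N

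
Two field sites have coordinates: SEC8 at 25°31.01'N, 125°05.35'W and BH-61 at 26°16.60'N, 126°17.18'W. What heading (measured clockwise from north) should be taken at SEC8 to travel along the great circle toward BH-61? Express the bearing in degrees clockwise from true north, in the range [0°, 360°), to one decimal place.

SEC8: φ = +25.51683°, λ = -125.08917°
BH-61: φ = +26.27667°, λ = -126.28633°
Δλ = -1.1972°
y = sin Δλ · cos φ₂ = -0.018734
x = cos φ₁ sin φ₂ − sin φ₁ cos φ₂ cos Δλ = 0.013346
θ = atan2(y, x) = -54.5352° → 305.4648° (mod 360°)

305.5°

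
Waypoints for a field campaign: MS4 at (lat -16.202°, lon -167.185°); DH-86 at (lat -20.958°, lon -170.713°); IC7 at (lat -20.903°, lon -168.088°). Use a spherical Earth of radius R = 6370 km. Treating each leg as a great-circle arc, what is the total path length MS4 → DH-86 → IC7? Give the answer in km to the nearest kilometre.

919 km

MS4→DH-86: c = 0.101460 rad, d = 646.30 km
DH-86→IC7: c = 0.042802 rad, d = 272.65 km
Total = 646.30 + 272.65 = 918.95 km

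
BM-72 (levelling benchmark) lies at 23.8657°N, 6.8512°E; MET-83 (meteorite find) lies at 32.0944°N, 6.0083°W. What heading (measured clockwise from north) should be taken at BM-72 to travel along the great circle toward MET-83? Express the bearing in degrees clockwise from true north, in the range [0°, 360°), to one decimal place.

Δλ = -12.8595°
y = sin Δλ · cos φ₂ = -0.188548
x = cos φ₁ sin φ₂ − sin φ₁ cos φ₂ cos Δλ = 0.151722
θ = atan2(y, x) = -51.1769° → 308.8231° (mod 360°)

308.8°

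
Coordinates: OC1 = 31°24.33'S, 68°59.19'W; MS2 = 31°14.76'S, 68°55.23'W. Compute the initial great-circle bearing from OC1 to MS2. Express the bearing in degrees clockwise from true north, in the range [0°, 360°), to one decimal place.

19.5°

OC1: φ = -31.40550°, λ = -68.98650°
MS2: φ = -31.24600°, λ = -68.92050°
Δλ = 0.0660°
y = sin Δλ · cos φ₂ = 0.000985
x = cos φ₁ sin φ₂ − sin φ₁ cos φ₂ cos Δλ = 0.002784
θ = atan2(y, x) = 19.4843° → 19.4843° (mod 360°)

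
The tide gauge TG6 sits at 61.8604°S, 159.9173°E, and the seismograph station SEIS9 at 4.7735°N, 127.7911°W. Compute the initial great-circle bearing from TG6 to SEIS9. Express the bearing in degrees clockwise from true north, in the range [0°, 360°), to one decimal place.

72.1°

Δλ = 72.2916°
y = sin Δλ · cos φ₂ = 0.949313
x = cos φ₁ sin φ₂ − sin φ₁ cos φ₂ cos Δλ = 0.306536
θ = atan2(y, x) = 72.1045° → 72.1045° (mod 360°)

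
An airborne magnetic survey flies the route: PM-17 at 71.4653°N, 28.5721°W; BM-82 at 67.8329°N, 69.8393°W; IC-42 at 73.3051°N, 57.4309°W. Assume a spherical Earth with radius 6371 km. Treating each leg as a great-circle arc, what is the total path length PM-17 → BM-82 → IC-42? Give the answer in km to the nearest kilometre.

PM-17→BM-82: c = 0.252850 rad, d = 1610.91 km
BM-82→IC-42: c = 0.119145 rad, d = 759.07 km
Total = 1610.91 + 759.07 = 2369.98 km

2370 km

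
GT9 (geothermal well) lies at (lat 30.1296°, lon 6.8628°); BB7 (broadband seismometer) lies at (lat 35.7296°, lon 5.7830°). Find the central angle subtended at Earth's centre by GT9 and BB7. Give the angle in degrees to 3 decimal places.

Δφ = 5.6000°,  Δλ = -1.0798°
a = sin²(Δφ/2) + cos φ₁ cos φ₂ sin²(Δλ/2) = 0.002449
c = 2·arcsin(√a) = 0.099008 rad = 5.6727°

5.673°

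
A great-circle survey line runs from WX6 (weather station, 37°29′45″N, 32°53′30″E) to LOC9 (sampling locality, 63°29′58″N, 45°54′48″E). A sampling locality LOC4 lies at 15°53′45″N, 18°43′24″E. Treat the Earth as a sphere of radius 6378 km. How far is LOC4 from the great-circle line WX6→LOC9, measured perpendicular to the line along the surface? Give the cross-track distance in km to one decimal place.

WX6: φ = +37.49583°, λ = +32.89167°
LOC9: φ = +63.49944°, λ = +45.91333°
LOC4: φ = +15.89583°, λ = +18.72333°
δ₁₃ = central angle WX6→LOC4 = 0.435724 rad  (haversine)
θ₁₃ = bearing WX6→LOC4 = 213.901°,  θ₁₂ = bearing WX6→LOC9 = 12.720°
dₓₜ = R·arcsin(sin δ₁₃ · sin(θ₁₃ − θ₁₂)) = 6378·arcsin(0.42207·sin(201.181°)) = -976.463 km
|dₓₜ| = 976.463 km

976.5 km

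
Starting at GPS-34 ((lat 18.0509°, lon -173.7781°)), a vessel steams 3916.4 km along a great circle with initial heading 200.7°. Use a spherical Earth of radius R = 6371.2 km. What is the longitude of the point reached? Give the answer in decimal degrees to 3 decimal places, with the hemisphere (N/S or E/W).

174.035°E

δ = d/R = 3916.4/6371.2 = 0.614704 rad
φ₂ = arcsin(sin φ₁ cos δ + cos φ₁ sin δ cos θ)
   = arcsin(0.30986·0.81694 + 0.95078·0.57672·-0.93544) = -15.05781°
λ₂ = λ₁ + atan2(sin θ sin δ cos φ₁, cos δ − sin φ₁ sin φ₂) = 174.03489°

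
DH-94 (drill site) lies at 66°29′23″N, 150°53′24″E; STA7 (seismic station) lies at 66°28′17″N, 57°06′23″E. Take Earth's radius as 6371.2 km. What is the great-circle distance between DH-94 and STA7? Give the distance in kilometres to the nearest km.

3767 km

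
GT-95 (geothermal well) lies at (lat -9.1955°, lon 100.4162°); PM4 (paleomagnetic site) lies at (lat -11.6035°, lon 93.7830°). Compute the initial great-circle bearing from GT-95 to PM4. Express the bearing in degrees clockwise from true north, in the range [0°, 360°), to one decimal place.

249.2°

Δλ = -6.6332°
y = sin Δλ · cos φ₂ = -0.113152
x = cos φ₁ sin φ₂ − sin φ₁ cos φ₂ cos Δλ = -0.043063
θ = atan2(y, x) = -110.8357° → 249.1643° (mod 360°)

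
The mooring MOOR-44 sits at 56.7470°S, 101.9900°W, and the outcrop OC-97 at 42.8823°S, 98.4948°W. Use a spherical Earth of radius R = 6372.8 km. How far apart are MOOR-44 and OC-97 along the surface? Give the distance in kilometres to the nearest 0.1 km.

1561.9 km

Δφ = 13.8647°,  Δλ = 3.4952°
a = sin²(Δφ/2) + cos φ₁ cos φ₂ sin²(Δλ/2) = 0.014942
c = 2·arcsin(√a) = 0.245084 rad = 14.0423°
d = R·c = 6372.8 × 0.245084 = 1561.9 km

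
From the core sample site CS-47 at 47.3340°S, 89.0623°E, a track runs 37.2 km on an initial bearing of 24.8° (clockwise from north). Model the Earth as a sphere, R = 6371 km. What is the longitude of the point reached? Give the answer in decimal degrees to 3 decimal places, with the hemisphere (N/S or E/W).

89.268°E

δ = d/R = 37.2/6371 = 0.005839 rad
φ₂ = arcsin(sin φ₁ cos δ + cos φ₁ sin δ cos θ)
   = arcsin(-0.73532·0.99998 + 0.67772·0.00584·0.90778) = -47.03012°
λ₂ = λ₁ + atan2(sin θ sin δ cos φ₁, cos δ − sin φ₁ sin φ₂) = 89.26817°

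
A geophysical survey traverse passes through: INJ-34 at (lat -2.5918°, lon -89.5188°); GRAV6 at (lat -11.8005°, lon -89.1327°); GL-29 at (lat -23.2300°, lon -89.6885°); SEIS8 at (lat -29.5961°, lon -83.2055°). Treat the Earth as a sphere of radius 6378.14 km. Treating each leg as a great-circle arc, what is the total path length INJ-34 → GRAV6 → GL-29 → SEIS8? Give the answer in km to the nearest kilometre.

3258 km

INJ-34→GRAV6: c = 0.160861 rad, d = 1025.99 km
GRAV6→GL-29: c = 0.199696 rad, d = 1273.69 km
GL-29→SEIS8: c = 0.150313 rad, d = 958.72 km
Total = 1025.99 + 1273.69 + 958.72 = 3258.40 km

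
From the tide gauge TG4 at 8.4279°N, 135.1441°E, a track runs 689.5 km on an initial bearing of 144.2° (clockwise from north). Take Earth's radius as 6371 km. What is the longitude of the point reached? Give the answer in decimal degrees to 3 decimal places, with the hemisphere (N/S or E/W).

δ = d/R = 689.5/6371 = 0.108225 rad
φ₂ = arcsin(sin φ₁ cos δ + cos φ₁ sin δ cos θ)
   = arcsin(0.14656·0.99415 + 0.98920·0.10801·-0.81106) = 3.38513°
λ₂ = λ₁ + atan2(sin θ sin δ cos φ₁, cos δ − sin φ₁ sin φ₂) = 138.77300°

138.773°E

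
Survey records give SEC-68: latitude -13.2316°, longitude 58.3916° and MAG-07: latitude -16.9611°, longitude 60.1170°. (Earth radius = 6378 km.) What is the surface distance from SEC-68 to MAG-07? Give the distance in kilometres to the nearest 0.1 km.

454.7 km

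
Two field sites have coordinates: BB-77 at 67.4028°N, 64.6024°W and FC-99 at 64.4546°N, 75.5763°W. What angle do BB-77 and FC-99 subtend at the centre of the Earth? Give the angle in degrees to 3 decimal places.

5.348°

Δφ = -2.9482°,  Δλ = -10.9739°
a = sin²(Δφ/2) + cos φ₁ cos φ₂ sin²(Δλ/2) = 0.002177
c = 2·arcsin(√a) = 0.093345 rad = 5.3483°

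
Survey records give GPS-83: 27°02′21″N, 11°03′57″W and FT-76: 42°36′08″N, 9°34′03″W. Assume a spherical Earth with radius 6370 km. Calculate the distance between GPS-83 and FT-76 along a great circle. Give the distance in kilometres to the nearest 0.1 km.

GPS-83: φ = +27.03917°, λ = -11.06583°
FT-76: φ = +42.60222°, λ = -9.56750°
Δφ = 15.5631°,  Δλ = 1.4983°
a = sin²(Δφ/2) + cos φ₁ cos φ₂ sin²(Δλ/2) = 0.018444
c = 2·arcsin(√a) = 0.272461 rad = 15.6109°
d = R·c = 6370 × 0.272461 = 1735.6 km

1735.6 km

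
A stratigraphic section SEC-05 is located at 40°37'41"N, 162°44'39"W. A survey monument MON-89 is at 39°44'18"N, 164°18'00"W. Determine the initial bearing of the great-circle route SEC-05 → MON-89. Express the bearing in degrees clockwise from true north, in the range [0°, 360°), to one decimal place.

233.7°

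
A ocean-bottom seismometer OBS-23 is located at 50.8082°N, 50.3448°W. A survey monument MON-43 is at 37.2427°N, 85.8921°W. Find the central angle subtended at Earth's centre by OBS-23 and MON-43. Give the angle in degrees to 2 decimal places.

Δφ = -13.5655°,  Δλ = -35.5473°
a = sin²(Δφ/2) + cos φ₁ cos φ₂ sin²(Δλ/2) = 0.060825
c = 2·arcsin(√a) = 0.498396 rad = 28.5560°

28.56°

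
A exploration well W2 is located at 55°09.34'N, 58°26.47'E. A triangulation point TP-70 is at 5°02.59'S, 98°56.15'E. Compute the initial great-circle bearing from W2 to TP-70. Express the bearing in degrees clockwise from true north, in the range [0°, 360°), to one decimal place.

W2: φ = +55.15567°, λ = +58.44117°
TP-70: φ = -5.04317°, λ = +98.93583°
Δλ = 40.4947°
y = sin Δλ · cos φ₂ = 0.646863
x = cos φ₁ sin φ₂ − sin φ₁ cos φ₂ cos Δλ = -0.671929
θ = atan2(y, x) = 136.0889° → 136.0889° (mod 360°)

136.1°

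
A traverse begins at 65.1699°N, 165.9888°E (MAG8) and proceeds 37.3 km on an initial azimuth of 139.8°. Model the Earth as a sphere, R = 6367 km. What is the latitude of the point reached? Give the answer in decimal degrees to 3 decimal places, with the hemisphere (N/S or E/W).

64.913°N

δ = d/R = 37.3/6367 = 0.005858 rad
φ₂ = arcsin(sin φ₁ cos δ + cos φ₁ sin δ cos θ)
   = arcsin(0.90756·0.99998 + 0.41993·0.00586·-0.76380) = 64.91265°
λ₂ = λ₁ + atan2(sin θ sin δ cos φ₁, cos δ − sin φ₁ sin φ₂) = 166.49978°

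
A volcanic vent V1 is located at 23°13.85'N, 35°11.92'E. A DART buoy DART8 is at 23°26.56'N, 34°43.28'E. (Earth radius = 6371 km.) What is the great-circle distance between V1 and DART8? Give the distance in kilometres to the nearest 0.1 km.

54.1 km

V1: φ = +23.23083°, λ = +35.19867°
DART8: φ = +23.44267°, λ = +34.72133°
Δφ = 0.2118°,  Δλ = -0.4773°
a = sin²(Δφ/2) + cos φ₁ cos φ₂ sin²(Δλ/2) = 0.000018
c = 2·arcsin(√a) = 0.008496 rad = 0.4868°
d = R·c = 6371 × 0.008496 = 54.1 km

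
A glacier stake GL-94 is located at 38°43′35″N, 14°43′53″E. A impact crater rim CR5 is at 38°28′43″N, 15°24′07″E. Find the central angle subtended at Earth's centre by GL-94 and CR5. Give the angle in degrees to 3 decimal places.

0.580°

GL-94: φ = +38.72639°, λ = +14.73139°
CR5: φ = +38.47861°, λ = +15.40194°
Δφ = -0.2478°,  Δλ = 0.6706°
a = sin²(Δφ/2) + cos φ₁ cos φ₂ sin²(Δλ/2) = 0.000026
c = 2·arcsin(√a) = 0.010117 rad = 0.5797°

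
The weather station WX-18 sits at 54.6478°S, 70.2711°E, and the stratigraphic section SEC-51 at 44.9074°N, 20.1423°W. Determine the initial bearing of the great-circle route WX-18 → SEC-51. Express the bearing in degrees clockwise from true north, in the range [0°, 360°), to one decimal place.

299.7°

Δλ = -90.4134°
y = sin Δλ · cos φ₂ = -0.708230
x = cos φ₁ sin φ₂ − sin φ₁ cos φ₂ cos Δλ = 0.404303
θ = atan2(y, x) = -60.2795° → 299.7205° (mod 360°)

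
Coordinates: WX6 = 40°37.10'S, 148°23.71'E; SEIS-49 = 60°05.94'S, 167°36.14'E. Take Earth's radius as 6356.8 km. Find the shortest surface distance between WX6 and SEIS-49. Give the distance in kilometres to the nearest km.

2532 km

WX6: φ = -40.61833°, λ = +148.39517°
SEIS-49: φ = -60.09900°, λ = +167.60233°
Δφ = -19.4807°,  Δλ = 19.2072°
a = sin²(Δφ/2) + cos φ₁ cos φ₂ sin²(Δλ/2) = 0.039155
c = 2·arcsin(√a) = 0.398380 rad = 22.8255°
d = R·c = 6356.8 × 0.398380 = 2532.4 km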